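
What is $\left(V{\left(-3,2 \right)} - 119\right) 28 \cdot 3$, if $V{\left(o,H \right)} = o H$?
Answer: $-10500$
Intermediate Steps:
$V{\left(o,H \right)} = H o$
$\left(V{\left(-3,2 \right)} - 119\right) 28 \cdot 3 = \left(2 \left(-3\right) - 119\right) 28 \cdot 3 = \left(-6 - 119\right) 84 = \left(-125\right) 84 = -10500$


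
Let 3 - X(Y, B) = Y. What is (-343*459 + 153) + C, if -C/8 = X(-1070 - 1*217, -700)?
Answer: -167604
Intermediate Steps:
X(Y, B) = 3 - Y
C = -10320 (C = -8*(3 - (-1070 - 1*217)) = -8*(3 - (-1070 - 217)) = -8*(3 - 1*(-1287)) = -8*(3 + 1287) = -8*1290 = -10320)
(-343*459 + 153) + C = (-343*459 + 153) - 10320 = (-157437 + 153) - 10320 = -157284 - 10320 = -167604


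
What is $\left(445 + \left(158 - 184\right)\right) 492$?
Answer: $206148$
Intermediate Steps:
$\left(445 + \left(158 - 184\right)\right) 492 = \left(445 - 26\right) 492 = 419 \cdot 492 = 206148$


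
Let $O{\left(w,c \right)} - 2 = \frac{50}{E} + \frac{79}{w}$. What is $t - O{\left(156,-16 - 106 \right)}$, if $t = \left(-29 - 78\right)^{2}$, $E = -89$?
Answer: $\frac{158930917}{13884} \approx 11447.0$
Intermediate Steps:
$O{\left(w,c \right)} = \frac{128}{89} + \frac{79}{w}$ ($O{\left(w,c \right)} = 2 + \left(\frac{50}{-89} + \frac{79}{w}\right) = 2 + \left(50 \left(- \frac{1}{89}\right) + \frac{79}{w}\right) = 2 - \left(\frac{50}{89} - \frac{79}{w}\right) = \frac{128}{89} + \frac{79}{w}$)
$t = 11449$ ($t = \left(-107\right)^{2} = 11449$)
$t - O{\left(156,-16 - 106 \right)} = 11449 - \left(\frac{128}{89} + \frac{79}{156}\right) = 11449 - \frac{26999}{13884} = \frac{158930917}{13884}$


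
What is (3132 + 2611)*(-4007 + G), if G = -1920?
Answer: -34038761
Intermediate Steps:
(3132 + 2611)*(-4007 + G) = (3132 + 2611)*(-4007 - 1920) = 5743*(-5927) = -34038761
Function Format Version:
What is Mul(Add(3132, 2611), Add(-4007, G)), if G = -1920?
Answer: -34038761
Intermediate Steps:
Mul(Add(3132, 2611), Add(-4007, G)) = Mul(Add(3132, 2611), Add(-4007, -1920)) = Mul(5743, -5927) = -34038761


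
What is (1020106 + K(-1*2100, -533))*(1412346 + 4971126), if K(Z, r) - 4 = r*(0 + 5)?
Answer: 6494831669040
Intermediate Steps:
K(Z, r) = 4 + 5*r (K(Z, r) = 4 + r*(0 + 5) = 4 + r*5 = 4 + 5*r)
(1020106 + K(-1*2100, -533))*(1412346 + 4971126) = (1020106 + (4 + 5*(-533)))*(1412346 + 4971126) = (1020106 + (4 - 2665))*6383472 = (1020106 - 2661)*6383472 = 1017445*6383472 = 6494831669040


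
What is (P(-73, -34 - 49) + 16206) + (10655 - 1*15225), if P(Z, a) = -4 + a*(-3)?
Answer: 11881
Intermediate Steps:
P(Z, a) = -4 - 3*a
(P(-73, -34 - 49) + 16206) + (10655 - 1*15225) = ((-4 - 3*(-34 - 49)) + 16206) + (10655 - 1*15225) = ((-4 - 3*(-83)) + 16206) + (10655 - 15225) = ((-4 + 249) + 16206) - 4570 = (245 + 16206) - 4570 = 16451 - 4570 = 11881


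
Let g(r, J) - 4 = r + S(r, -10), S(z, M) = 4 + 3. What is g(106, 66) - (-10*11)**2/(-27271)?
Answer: 3202807/27271 ≈ 117.44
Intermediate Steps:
S(z, M) = 7
g(r, J) = 11 + r (g(r, J) = 4 + (r + 7) = 4 + (7 + r) = 11 + r)
g(106, 66) - (-10*11)**2/(-27271) = (11 + 106) - (-10*11)**2/(-27271) = 117 - (-110)**2*(-1)/27271 = 117 - 12100*(-1)/27271 = 117 - 1*(-12100/27271) = 117 + 12100/27271 = 3202807/27271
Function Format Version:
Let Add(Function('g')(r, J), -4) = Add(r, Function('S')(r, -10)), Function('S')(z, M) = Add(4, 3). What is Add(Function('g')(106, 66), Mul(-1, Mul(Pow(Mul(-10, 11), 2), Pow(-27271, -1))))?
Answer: Rational(3202807, 27271) ≈ 117.44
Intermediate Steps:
Function('S')(z, M) = 7
Function('g')(r, J) = Add(11, r) (Function('g')(r, J) = Add(4, Add(r, 7)) = Add(4, Add(7, r)) = Add(11, r))
Add(Function('g')(106, 66), Mul(-1, Mul(Pow(Mul(-10, 11), 2), Pow(-27271, -1)))) = Add(Add(11, 106), Mul(-1, Mul(Pow(Mul(-10, 11), 2), Pow(-27271, -1)))) = Add(117, Mul(-1, Mul(Pow(-110, 2), Rational(-1, 27271)))) = Add(117, Mul(-1, Mul(12100, Rational(-1, 27271)))) = Add(117, Mul(-1, Rational(-12100, 27271))) = Add(117, Rational(12100, 27271)) = Rational(3202807, 27271)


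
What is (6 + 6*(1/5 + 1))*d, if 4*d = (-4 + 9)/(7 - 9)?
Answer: -33/4 ≈ -8.2500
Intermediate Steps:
d = -5/8 (d = ((-4 + 9)/(7 - 9))/4 = (5/(-2))/4 = (5*(-1/2))/4 = (1/4)*(-5/2) = -5/8 ≈ -0.62500)
(6 + 6*(1/5 + 1))*d = (6 + 6*(1/5 + 1))*(-5/8) = (6 + 6*(6/5))*(-5/8) = (6 + 36/5)*(-5/8) = (66/5)*(-5/8) = -33/4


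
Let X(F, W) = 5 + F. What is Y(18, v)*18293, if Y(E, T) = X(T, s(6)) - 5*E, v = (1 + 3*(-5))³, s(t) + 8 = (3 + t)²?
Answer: -51750897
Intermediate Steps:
s(t) = -8 + (3 + t)²
v = -2744 (v = (1 - 15)³ = (-14)³ = -2744)
Y(E, T) = 5 + T - 5*E (Y(E, T) = (5 + T) - 5*E = 5 + T - 5*E)
Y(18, v)*18293 = (5 - 2744 - 5*18)*18293 = (5 - 2744 - 90)*18293 = -2829*18293 = -51750897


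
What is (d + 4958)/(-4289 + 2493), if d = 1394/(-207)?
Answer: -256228/92943 ≈ -2.7568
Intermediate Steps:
d = -1394/207 (d = 1394*(-1/207) = -1394/207 ≈ -6.7343)
(d + 4958)/(-4289 + 2493) = (-1394/207 + 4958)/(-4289 + 2493) = (1024912/207)/(-1796) = (1024912/207)*(-1/1796) = -256228/92943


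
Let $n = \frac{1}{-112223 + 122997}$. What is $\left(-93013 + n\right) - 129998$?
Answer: $- \frac{2402720513}{10774} \approx -2.2301 \cdot 10^{5}$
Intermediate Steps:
$n = \frac{1}{10774} \approx 9.2816 \cdot 10^{-5}$
$\left(-93013 + n\right) - 129998 = \left(-93013 + \frac{1}{10774}\right) - 129998 = - \frac{1002122061}{10774} - 129998 = - \frac{2402720513}{10774}$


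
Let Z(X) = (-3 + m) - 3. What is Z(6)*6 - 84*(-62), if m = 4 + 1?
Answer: 5202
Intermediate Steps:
m = 5
Z(X) = -1 (Z(X) = (-3 + 5) - 3 = 2 - 3 = -1)
Z(6)*6 - 84*(-62) = -1*6 - 84*(-62) = -6 + 5208 = 5202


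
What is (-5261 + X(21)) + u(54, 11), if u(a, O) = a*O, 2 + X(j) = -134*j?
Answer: -7483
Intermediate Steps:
X(j) = -2 - 134*j
u(a, O) = O*a
(-5261 + X(21)) + u(54, 11) = (-5261 + (-2 - 134*21)) + 11*54 = (-5261 + (-2 - 2814)) + 594 = (-5261 - 2816) + 594 = -8077 + 594 = -7483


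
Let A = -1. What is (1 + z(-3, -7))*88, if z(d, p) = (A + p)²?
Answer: 5720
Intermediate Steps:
z(d, p) = (-1 + p)²
(1 + z(-3, -7))*88 = (1 + (-1 - 7)²)*88 = (1 + (-8)²)*88 = (1 + 64)*88 = 65*88 = 5720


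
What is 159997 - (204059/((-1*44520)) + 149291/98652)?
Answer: 58559852902669/365998920 ≈ 1.6000e+5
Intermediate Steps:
159997 - (204059/((-1*44520)) + 149291/98652) = 159997 - (204059/(-44520) + 149291*(1/98652)) = 159997 - (204059*(-1/44520) + 149291/98652) = 159997 - (-204059/44520 + 149291/98652) = 159997 - 1*(-1123699429/365998920) = 159997 + 1123699429/365998920 = 58559852902669/365998920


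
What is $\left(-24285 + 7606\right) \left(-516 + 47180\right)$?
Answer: $-778308856$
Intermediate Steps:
$\left(-24285 + 7606\right) \left(-516 + 47180\right) = \left(-16679\right) 46664 = -778308856$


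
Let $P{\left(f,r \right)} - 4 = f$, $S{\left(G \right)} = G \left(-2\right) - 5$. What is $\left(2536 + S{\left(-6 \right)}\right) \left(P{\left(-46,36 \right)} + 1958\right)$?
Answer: $4872388$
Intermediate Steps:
$S{\left(G \right)} = -5 - 2 G$ ($S{\left(G \right)} = - 2 G - 5 = -5 - 2 G$)
$P{\left(f,r \right)} = 4 + f$
$\left(2536 + S{\left(-6 \right)}\right) \left(P{\left(-46,36 \right)} + 1958\right) = \left(2536 - -7\right) \left(\left(4 - 46\right) + 1958\right) = \left(2536 + \left(-5 + 12\right)\right) \left(-42 + 1958\right) = \left(2536 + 7\right) 1916 = 2543 \cdot 1916 = 4872388$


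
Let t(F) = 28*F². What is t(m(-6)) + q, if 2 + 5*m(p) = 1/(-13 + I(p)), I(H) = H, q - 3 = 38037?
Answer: 343353588/9025 ≈ 38045.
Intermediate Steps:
q = 38040 (q = 3 + 38037 = 38040)
m(p) = -⅖ + 1/(5*(-13 + p))
t(m(-6)) + q = 28*((27 - 2*(-6))/(5*(-13 - 6)))² + 38040 = 28*((⅕)*(27 + 12)/(-19))² + 38040 = 28*((⅕)*(-1/19)*39)² + 38040 = 28*(-39/95)² + 38040 = 28*(1521/9025) + 38040 = 42588/9025 + 38040 = 343353588/9025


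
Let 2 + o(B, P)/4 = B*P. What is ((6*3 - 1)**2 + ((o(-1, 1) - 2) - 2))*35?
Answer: 9555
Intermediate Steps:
o(B, P) = -8 + 4*B*P (o(B, P) = -8 + 4*(B*P) = -8 + 4*B*P)
((6*3 - 1)**2 + ((o(-1, 1) - 2) - 2))*35 = ((6*3 - 1)**2 + (((-8 + 4*(-1)*1) - 2) - 2))*35 = ((18 - 1)**2 + (((-8 - 4) - 2) - 2))*35 = (17**2 + ((-12 - 2) - 2))*35 = (289 + (-14 - 2))*35 = (289 - 16)*35 = 273*35 = 9555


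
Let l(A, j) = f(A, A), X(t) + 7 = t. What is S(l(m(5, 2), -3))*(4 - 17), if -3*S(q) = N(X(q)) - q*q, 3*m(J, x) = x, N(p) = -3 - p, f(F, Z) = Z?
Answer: 338/27 ≈ 12.519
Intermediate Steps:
X(t) = -7 + t
m(J, x) = x/3
l(A, j) = A
S(q) = -4/3 + q/3 + q²/3 (S(q) = -((-3 - (-7 + q)) - q*q)/3 = -((-3 + (7 - q)) - q²)/3 = -((4 - q) - q²)/3 = -(4 - q - q²)/3 = -4/3 + q/3 + q²/3)
S(l(m(5, 2), -3))*(4 - 17) = (-4/3 + ((⅓)*2)/3 + ((⅓)*2)²/3)*(4 - 17) = (-4/3 + (⅓)*(⅔) + (⅔)²/3)*(-13) = (-4/3 + 2/9 + (⅓)*(4/9))*(-13) = (-4/3 + 2/9 + 4/27)*(-13) = -26/27*(-13) = 338/27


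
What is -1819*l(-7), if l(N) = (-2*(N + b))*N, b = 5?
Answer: 50932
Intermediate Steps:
l(N) = N*(-10 - 2*N) (l(N) = (-2*(N + 5))*N = (-2*(5 + N))*N = (-10 - 2*N)*N = N*(-10 - 2*N))
-1819*l(-7) = -(-3638)*(-7)*(5 - 7) = -(-3638)*(-7)*(-2) = -1819*(-28) = 50932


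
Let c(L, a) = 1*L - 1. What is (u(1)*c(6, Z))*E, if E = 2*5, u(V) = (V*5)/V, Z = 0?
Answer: 250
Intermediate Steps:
c(L, a) = -1 + L (c(L, a) = L - 1 = -1 + L)
u(V) = 5 (u(V) = (5*V)/V = 5)
E = 10
(u(1)*c(6, Z))*E = (5*(-1 + 6))*10 = (5*5)*10 = 25*10 = 250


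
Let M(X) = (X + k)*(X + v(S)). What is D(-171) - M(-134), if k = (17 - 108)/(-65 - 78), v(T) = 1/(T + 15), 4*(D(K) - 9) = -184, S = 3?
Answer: -393807/22 ≈ -17900.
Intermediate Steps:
D(K) = -37 (D(K) = 9 + (¼)*(-184) = 9 - 46 = -37)
v(T) = 1/(15 + T)
k = 7/11 (k = -91/(-143) = -91*(-1/143) = 7/11 ≈ 0.63636)
M(X) = (1/18 + X)*(7/11 + X) (M(X) = (X + 7/11)*(X + 1/(15 + 3)) = (7/11 + X)*(X + 1/18) = (7/11 + X)*(1/18 + X) = (1/18 + X)*(7/11 + X))
D(-171) - M(-134) = -37 - (7/198 + (-134)² + (137/198)*(-134)) = -37 - (7/198 + 17956 - 9179/99) = -37 - 1*392993/22 = -37 - 392993/22 = -393807/22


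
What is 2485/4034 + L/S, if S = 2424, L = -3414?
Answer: -645703/814868 ≈ -0.79240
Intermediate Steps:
2485/4034 + L/S = 2485/4034 - 3414/2424 = 2485*(1/4034) - 3414*1/2424 = 2485/4034 - 569/404 = -645703/814868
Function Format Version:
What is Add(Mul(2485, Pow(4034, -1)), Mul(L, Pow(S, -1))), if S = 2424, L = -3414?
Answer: Rational(-645703, 814868) ≈ -0.79240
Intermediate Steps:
Add(Mul(2485, Pow(4034, -1)), Mul(L, Pow(S, -1))) = Add(Mul(2485, Pow(4034, -1)), Mul(-3414, Pow(2424, -1))) = Add(Mul(2485, Rational(1, 4034)), Mul(-3414, Rational(1, 2424))) = Add(Rational(2485, 4034), Rational(-569, 404)) = Rational(-645703, 814868)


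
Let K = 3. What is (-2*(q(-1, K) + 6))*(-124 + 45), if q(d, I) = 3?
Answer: 1422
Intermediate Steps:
(-2*(q(-1, K) + 6))*(-124 + 45) = (-2*(3 + 6))*(-124 + 45) = -2*9*(-79) = -18*(-79) = 1422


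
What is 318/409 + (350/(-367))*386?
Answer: -55139194/150103 ≈ -367.34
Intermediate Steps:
318/409 + (350/(-367))*386 = 318*(1/409) + (350*(-1/367))*386 = 318/409 - 350/367*386 = 318/409 - 135100/367 = -55139194/150103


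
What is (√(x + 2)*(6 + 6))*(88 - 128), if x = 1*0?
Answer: -480*√2 ≈ -678.82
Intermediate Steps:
x = 0
(√(x + 2)*(6 + 6))*(88 - 128) = (√(0 + 2)*(6 + 6))*(88 - 128) = (√2*12)*(-40) = (12*√2)*(-40) = -480*√2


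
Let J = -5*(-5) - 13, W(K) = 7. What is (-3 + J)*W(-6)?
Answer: 63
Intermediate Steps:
J = 12 (J = 25 - 13 = 12)
(-3 + J)*W(-6) = (-3 + 12)*7 = 9*7 = 63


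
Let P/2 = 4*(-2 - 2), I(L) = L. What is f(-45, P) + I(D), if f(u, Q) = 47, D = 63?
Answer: 110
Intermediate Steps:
P = -32 (P = 2*(4*(-2 - 2)) = 2*(4*(-4)) = 2*(-16) = -32)
f(-45, P) + I(D) = 47 + 63 = 110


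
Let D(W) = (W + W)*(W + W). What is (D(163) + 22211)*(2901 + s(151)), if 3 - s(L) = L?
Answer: 353724711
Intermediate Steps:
D(W) = 4*W² (D(W) = (2*W)*(2*W) = 4*W²)
s(L) = 3 - L
(D(163) + 22211)*(2901 + s(151)) = (4*163² + 22211)*(2901 + (3 - 1*151)) = (4*26569 + 22211)*(2901 + (3 - 151)) = (106276 + 22211)*(2901 - 148) = 128487*2753 = 353724711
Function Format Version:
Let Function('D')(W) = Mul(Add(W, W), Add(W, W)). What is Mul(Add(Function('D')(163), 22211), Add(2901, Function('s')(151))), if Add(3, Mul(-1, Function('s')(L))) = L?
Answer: 353724711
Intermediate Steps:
Function('D')(W) = Mul(4, Pow(W, 2)) (Function('D')(W) = Mul(Mul(2, W), Mul(2, W)) = Mul(4, Pow(W, 2)))
Function('s')(L) = Add(3, Mul(-1, L))
Mul(Add(Function('D')(163), 22211), Add(2901, Function('s')(151))) = Mul(Add(Mul(4, Pow(163, 2)), 22211), Add(2901, Add(3, Mul(-1, 151)))) = Mul(Add(Mul(4, 26569), 22211), Add(2901, Add(3, -151))) = Mul(Add(106276, 22211), Add(2901, -148)) = Mul(128487, 2753) = 353724711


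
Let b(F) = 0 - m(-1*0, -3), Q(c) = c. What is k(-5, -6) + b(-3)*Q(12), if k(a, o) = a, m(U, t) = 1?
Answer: -17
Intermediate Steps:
b(F) = -1 (b(F) = 0 - 1*1 = 0 - 1 = -1)
k(-5, -6) + b(-3)*Q(12) = -5 - 1*12 = -5 - 12 = -17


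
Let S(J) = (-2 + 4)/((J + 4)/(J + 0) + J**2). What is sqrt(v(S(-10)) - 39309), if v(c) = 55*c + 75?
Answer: 2*I*sqrt(2481569614)/503 ≈ 198.07*I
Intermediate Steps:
S(J) = 2/(J**2 + (4 + J)/J) (S(J) = 2/((4 + J)/J + J**2) = 2/(J**2 + (4 + J)/J))
v(c) = 75 + 55*c
sqrt(v(S(-10)) - 39309) = sqrt((75 + 55*(2*(-10)/(4 - 10 + (-10)**3))) - 39309) = sqrt((75 + 55*(2*(-10)/(4 - 10 - 1000))) - 39309) = sqrt((75 + 55*(2*(-10)/(-1006))) - 39309) = sqrt((75 + 55*(2*(-10)*(-1/1006))) - 39309) = sqrt((75 + 55*(10/503)) - 39309) = sqrt((75 + 550/503) - 39309) = sqrt(38275/503 - 39309) = sqrt(-19734152/503) = 2*I*sqrt(2481569614)/503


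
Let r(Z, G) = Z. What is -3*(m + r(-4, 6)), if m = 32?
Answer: -84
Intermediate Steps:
-3*(m + r(-4, 6)) = -3*(32 - 4) = -3*28 = -84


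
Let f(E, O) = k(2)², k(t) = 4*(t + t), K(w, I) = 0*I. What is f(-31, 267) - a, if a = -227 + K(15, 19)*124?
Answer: 483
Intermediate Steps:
K(w, I) = 0
k(t) = 8*t (k(t) = 4*(2*t) = 8*t)
f(E, O) = 256 (f(E, O) = (8*2)² = 16² = 256)
a = -227 (a = -227 + 0*124 = -227 + 0 = -227)
f(-31, 267) - a = 256 - 1*(-227) = 256 + 227 = 483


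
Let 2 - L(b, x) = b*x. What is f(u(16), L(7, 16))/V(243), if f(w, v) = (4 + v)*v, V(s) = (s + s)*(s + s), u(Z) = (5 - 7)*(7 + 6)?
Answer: 2915/59049 ≈ 0.049366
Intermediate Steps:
u(Z) = -26 (u(Z) = -2*13 = -26)
V(s) = 4*s**2 (V(s) = (2*s)*(2*s) = 4*s**2)
L(b, x) = 2 - b*x
f(w, v) = v*(4 + v)
f(u(16), L(7, 16))/V(243) = ((2 - 1*7*16)*(4 + (2 - 1*7*16)))/((4*243**2)) = ((2 - 112)*(4 + (2 - 112)))/((4*59049)) = -110*(4 - 110)/236196 = -110*(-106)*(1/236196) = 11660*(1/236196) = 2915/59049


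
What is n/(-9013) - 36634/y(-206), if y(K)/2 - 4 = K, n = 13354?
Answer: 162393613/1820626 ≈ 89.197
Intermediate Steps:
y(K) = 8 + 2*K
n/(-9013) - 36634/y(-206) = 13354/(-9013) - 36634/(8 + 2*(-206)) = 13354*(-1/9013) - 36634/(8 - 412) = -13354/9013 - 36634/(-404) = -13354/9013 - 36634*(-1/404) = -13354/9013 + 18317/202 = 162393613/1820626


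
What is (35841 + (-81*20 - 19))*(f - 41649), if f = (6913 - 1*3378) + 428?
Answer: -1288936572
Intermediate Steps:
f = 3963 (f = (6913 - 3378) + 428 = 3535 + 428 = 3963)
(35841 + (-81*20 - 19))*(f - 41649) = (35841 + (-81*20 - 19))*(3963 - 41649) = (35841 + (-1620 - 19))*(-37686) = (35841 - 1639)*(-37686) = 34202*(-37686) = -1288936572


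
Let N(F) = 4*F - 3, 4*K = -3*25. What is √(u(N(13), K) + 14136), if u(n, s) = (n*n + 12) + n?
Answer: √16598 ≈ 128.83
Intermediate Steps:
K = -75/4 (K = (-3*25)/4 = (¼)*(-75) = -75/4 ≈ -18.750)
N(F) = -3 + 4*F
u(n, s) = 12 + n + n² (u(n, s) = (n² + 12) + n = (12 + n²) + n = 12 + n + n²)
√(u(N(13), K) + 14136) = √((12 + (-3 + 4*13) + (-3 + 4*13)²) + 14136) = √((12 + (-3 + 52) + (-3 + 52)²) + 14136) = √((12 + 49 + 49²) + 14136) = √((12 + 49 + 2401) + 14136) = √(2462 + 14136) = √16598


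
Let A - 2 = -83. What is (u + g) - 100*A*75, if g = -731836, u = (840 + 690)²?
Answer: 2216564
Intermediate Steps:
A = -81 (A = 2 - 83 = -81)
u = 2340900 (u = 1530² = 2340900)
(u + g) - 100*A*75 = (2340900 - 731836) - 100*(-81)*75 = 1609064 + 8100*75 = 1609064 + 607500 = 2216564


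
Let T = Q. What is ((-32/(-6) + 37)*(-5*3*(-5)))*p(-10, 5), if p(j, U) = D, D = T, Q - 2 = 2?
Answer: 12700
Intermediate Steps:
Q = 4 (Q = 2 + 2 = 4)
T = 4
D = 4
p(j, U) = 4
((-32/(-6) + 37)*(-5*3*(-5)))*p(-10, 5) = ((-32/(-6) + 37)*(-5*3*(-5)))*4 = ((-32*(-⅙) + 37)*(-15*(-5)))*4 = ((16/3 + 37)*75)*4 = ((127/3)*75)*4 = 3175*4 = 12700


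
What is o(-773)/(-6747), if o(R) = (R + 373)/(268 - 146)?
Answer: 200/411567 ≈ 0.00048595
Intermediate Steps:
o(R) = 373/122 + R/122 (o(R) = (373 + R)/122 = (373 + R)*(1/122) = 373/122 + R/122)
o(-773)/(-6747) = (373/122 + (1/122)*(-773))/(-6747) = (373/122 - 773/122)*(-1/6747) = -200/61*(-1/6747) = 200/411567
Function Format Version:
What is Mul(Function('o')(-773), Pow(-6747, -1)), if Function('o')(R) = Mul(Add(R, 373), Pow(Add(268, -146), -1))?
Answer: Rational(200, 411567) ≈ 0.00048595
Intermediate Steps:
Function('o')(R) = Add(Rational(373, 122), Mul(Rational(1, 122), R)) (Function('o')(R) = Mul(Add(373, R), Pow(122, -1)) = Mul(Add(373, R), Rational(1, 122)) = Add(Rational(373, 122), Mul(Rational(1, 122), R)))
Mul(Function('o')(-773), Pow(-6747, -1)) = Mul(Add(Rational(373, 122), Mul(Rational(1, 122), -773)), Pow(-6747, -1)) = Mul(Add(Rational(373, 122), Rational(-773, 122)), Rational(-1, 6747)) = Mul(Rational(-200, 61), Rational(-1, 6747)) = Rational(200, 411567)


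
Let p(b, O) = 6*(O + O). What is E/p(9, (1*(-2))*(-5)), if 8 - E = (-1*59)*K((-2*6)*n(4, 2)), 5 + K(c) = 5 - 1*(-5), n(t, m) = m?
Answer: 101/40 ≈ 2.5250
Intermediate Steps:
K(c) = 5 (K(c) = -5 + (5 - 1*(-5)) = -5 + (5 + 5) = -5 + 10 = 5)
p(b, O) = 12*O (p(b, O) = 6*(2*O) = 12*O)
E = 303 (E = 8 - (-1*59)*5 = 8 - (-59)*5 = 8 - 1*(-295) = 8 + 295 = 303)
E/p(9, (1*(-2))*(-5)) = 303/((12*((1*(-2))*(-5)))) = 303/((12*(-2*(-5)))) = 303/((12*10)) = 303/120 = 303*(1/120) = 101/40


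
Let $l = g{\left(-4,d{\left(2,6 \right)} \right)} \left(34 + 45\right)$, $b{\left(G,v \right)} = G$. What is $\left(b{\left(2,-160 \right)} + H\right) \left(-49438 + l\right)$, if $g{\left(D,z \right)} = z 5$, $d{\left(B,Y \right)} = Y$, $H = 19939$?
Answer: $-938582988$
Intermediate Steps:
$g{\left(D,z \right)} = 5 z$
$l = 2370$ ($l = 5 \cdot 6 \left(34 + 45\right) = 30 \cdot 79 = 2370$)
$\left(b{\left(2,-160 \right)} + H\right) \left(-49438 + l\right) = \left(2 + 19939\right) \left(-49438 + 2370\right) = 19941 \left(-47068\right) = -938582988$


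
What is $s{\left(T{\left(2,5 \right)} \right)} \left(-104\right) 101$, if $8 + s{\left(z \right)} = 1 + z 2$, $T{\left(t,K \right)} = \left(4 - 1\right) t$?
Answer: $-52520$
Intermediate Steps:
$T{\left(t,K \right)} = 3 t$ ($T{\left(t,K \right)} = \left(4 - 1\right) t = 3 t$)
$s{\left(z \right)} = -7 + 2 z$ ($s{\left(z \right)} = -8 + \left(1 + z 2\right) = -8 + \left(1 + 2 z\right) = -7 + 2 z$)
$s{\left(T{\left(2,5 \right)} \right)} \left(-104\right) 101 = \left(-7 + 2 \cdot 3 \cdot 2\right) \left(-104\right) 101 = \left(-7 + 2 \cdot 6\right) \left(-104\right) 101 = \left(-7 + 12\right) \left(-104\right) 101 = 5 \left(-104\right) 101 = \left(-520\right) 101 = -52520$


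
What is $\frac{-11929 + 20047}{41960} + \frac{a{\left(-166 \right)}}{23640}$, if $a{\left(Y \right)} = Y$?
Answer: $\frac{1155901}{6199590} \approx 0.18645$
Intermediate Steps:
$\frac{-11929 + 20047}{41960} + \frac{a{\left(-166 \right)}}{23640} = \frac{-11929 + 20047}{41960} - \frac{166}{23640} = 8118 \cdot \frac{1}{41960} - \frac{83}{11820} = \frac{4059}{20980} - \frac{83}{11820} = \frac{1155901}{6199590}$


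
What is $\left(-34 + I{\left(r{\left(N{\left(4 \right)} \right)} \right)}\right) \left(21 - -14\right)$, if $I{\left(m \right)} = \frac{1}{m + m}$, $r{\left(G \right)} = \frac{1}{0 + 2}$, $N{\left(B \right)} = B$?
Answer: $-1155$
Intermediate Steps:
$r{\left(G \right)} = \frac{1}{2}$
$I{\left(m \right)} = \frac{1}{2 m}$
$\left(-34 + I{\left(r{\left(N{\left(4 \right)} \right)} \right)}\right) \left(21 - -14\right) = \left(-34 + \frac{\frac{1}{\frac{1}{2}}}{2}\right) \left(21 - -14\right) = \left(-34 + \frac{1}{2} \cdot 2\right) \left(21 + 14\right) = \left(-34 + 1\right) 35 = \left(-33\right) 35 = -1155$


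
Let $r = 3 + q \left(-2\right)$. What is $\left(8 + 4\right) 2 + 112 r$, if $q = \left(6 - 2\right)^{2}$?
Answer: $-3224$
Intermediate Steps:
$q = 16$ ($q = 4^{2} = 16$)
$r = -29$ ($r = 3 + 16 \left(-2\right) = 3 - 32 = -29$)
$\left(8 + 4\right) 2 + 112 r = \left(8 + 4\right) 2 + 112 \left(-29\right) = 12 \cdot 2 - 3248 = 24 - 3248 = -3224$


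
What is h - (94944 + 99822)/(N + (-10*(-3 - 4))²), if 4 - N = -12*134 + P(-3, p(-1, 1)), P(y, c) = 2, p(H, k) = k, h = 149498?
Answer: 162172869/1085 ≈ 1.4947e+5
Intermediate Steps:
N = 1610 (N = 4 - (-12*134 + 2) = 4 - (-1608 + 2) = 4 - 1*(-1606) = 4 + 1606 = 1610)
h - (94944 + 99822)/(N + (-10*(-3 - 4))²) = 149498 - (94944 + 99822)/(1610 + (-10*(-3 - 4))²) = 149498 - 194766/(1610 + (-10*(-7))²) = 149498 - 194766/(1610 + 70²) = 149498 - 194766/(1610 + 4900) = 149498 - 194766/6510 = 149498 - 1*32461/1085 = 149498 - 32461/1085 = 162172869/1085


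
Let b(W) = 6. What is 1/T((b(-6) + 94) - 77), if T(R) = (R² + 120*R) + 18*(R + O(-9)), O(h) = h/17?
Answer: 17/62789 ≈ 0.00027075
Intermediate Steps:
O(h) = h/17 (O(h) = h*(1/17) = h/17)
T(R) = -162/17 + R² + 138*R (T(R) = (R² + 120*R) + 18*(R + (1/17)*(-9)) = (R² + 120*R) + 18*(R - 9/17) = (R² + 120*R) + 18*(-9/17 + R) = (R² + 120*R) + (-162/17 + 18*R) = -162/17 + R² + 138*R)
1/T((b(-6) + 94) - 77) = 1/(-162/17 + ((6 + 94) - 77)² + 138*((6 + 94) - 77)) = 1/(-162/17 + (100 - 77)² + 138*(100 - 77)) = 1/(-162/17 + 23² + 138*23) = 1/(-162/17 + 529 + 3174) = 1/(62789/17) = 17/62789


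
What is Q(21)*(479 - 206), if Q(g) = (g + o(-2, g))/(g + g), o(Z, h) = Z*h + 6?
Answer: -195/2 ≈ -97.500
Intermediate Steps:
o(Z, h) = 6 + Z*h
Q(g) = (6 - g)/(2*g) (Q(g) = (g + (6 - 2*g))/(g + g) = (6 - g)/((2*g)) = (6 - g)*(1/(2*g)) = (6 - g)/(2*g))
Q(21)*(479 - 206) = ((½)*(6 - 1*21)/21)*(479 - 206) = ((½)*(1/21)*(6 - 21))*273 = ((½)*(1/21)*(-15))*273 = -5/14*273 = -195/2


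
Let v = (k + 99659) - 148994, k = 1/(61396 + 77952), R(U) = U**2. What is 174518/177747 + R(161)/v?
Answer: 79676509758778/174566181352359 ≈ 0.45643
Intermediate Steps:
k = 1/139348 ≈ 7.1763e-6
v = -6874733579/139348 (v = (1/139348 + 99659) - 148994 = 13887282333/139348 - 148994 = -6874733579/139348 ≈ -49335.)
174518/177747 + R(161)/v = 174518/177747 + 161**2/(-6874733579/139348) = 174518*(1/177747) + 25921*(-139348/6874733579) = 174518/177747 - 516005644/982104797 = 79676509758778/174566181352359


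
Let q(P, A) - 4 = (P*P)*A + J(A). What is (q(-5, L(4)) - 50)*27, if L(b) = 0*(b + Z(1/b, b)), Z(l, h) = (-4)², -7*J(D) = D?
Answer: -1242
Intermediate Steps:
J(D) = -D/7
Z(l, h) = 16
L(b) = 0 (L(b) = 0*(b + 16) = 0*(16 + b) = 0)
q(P, A) = 4 - A/7 + A*P² (q(P, A) = 4 + ((P*P)*A - A/7) = 4 + (P²*A - A/7) = 4 + (A*P² - A/7) = 4 + (-A/7 + A*P²) = 4 - A/7 + A*P²)
(q(-5, L(4)) - 50)*27 = ((4 - ⅐*0 + 0*(-5)²) - 50)*27 = ((4 + 0 + 0*25) - 50)*27 = ((4 + 0 + 0) - 50)*27 = (4 - 50)*27 = -46*27 = -1242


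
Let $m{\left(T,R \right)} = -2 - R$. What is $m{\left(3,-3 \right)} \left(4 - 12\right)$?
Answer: $-8$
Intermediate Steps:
$m{\left(3,-3 \right)} \left(4 - 12\right) = \left(-2 - -3\right) \left(4 - 12\right) = \left(-2 + 3\right) \left(-8\right) = 1 \left(-8\right) = -8$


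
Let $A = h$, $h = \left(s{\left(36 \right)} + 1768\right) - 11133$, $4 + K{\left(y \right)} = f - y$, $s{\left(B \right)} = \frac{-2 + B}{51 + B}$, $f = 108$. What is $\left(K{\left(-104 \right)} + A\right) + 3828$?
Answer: $- \frac{463589}{87} \approx -5328.6$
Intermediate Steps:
$s{\left(B \right)} = \frac{-2 + B}{51 + B}$
$K{\left(y \right)} = 104 - y$ ($K{\left(y \right)} = -4 - \left(-108 + y\right) = 104 - y$)
$h = - \frac{814721}{87}$ ($h = \left(\frac{-2 + 36}{51 + 36} + 1768\right) - 11133 = \left(\frac{1}{87} \cdot 34 + 1768\right) - 11133 = \left(\frac{34}{87} + 1768\right) - 11133 = \frac{153850}{87} - 11133 = - \frac{814721}{87} \approx -9364.6$)
$A = - \frac{814721}{87} \approx -9364.6$
$\left(K{\left(-104 \right)} + A\right) + 3828 = \left(\left(104 - -104\right) - \frac{814721}{87}\right) + 3828 = \left(\left(104 + 104\right) - \frac{814721}{87}\right) + 3828 = \left(208 - \frac{814721}{87}\right) + 3828 = - \frac{796625}{87} + 3828 = - \frac{463589}{87}$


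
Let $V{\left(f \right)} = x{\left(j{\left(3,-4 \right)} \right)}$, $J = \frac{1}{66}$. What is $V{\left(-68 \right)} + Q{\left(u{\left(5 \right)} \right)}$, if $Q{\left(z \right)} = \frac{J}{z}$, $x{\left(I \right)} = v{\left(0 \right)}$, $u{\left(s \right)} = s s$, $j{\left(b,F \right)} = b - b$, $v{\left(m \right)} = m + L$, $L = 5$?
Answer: $\frac{8251}{1650} \approx 5.0006$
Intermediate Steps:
$v{\left(m \right)} = 5 + m$ ($v{\left(m \right)} = m + 5 = 5 + m$)
$j{\left(b,F \right)} = 0$
$u{\left(s \right)} = s^{2}$
$J = \frac{1}{66} \approx 0.015152$
$x{\left(I \right)} = 5$ ($x{\left(I \right)} = 5 + 0 = 5$)
$V{\left(f \right)} = 5$
$Q{\left(z \right)} = \frac{1}{66 z}$
$V{\left(-68 \right)} + Q{\left(u{\left(5 \right)} \right)} = 5 + \frac{1}{66 \cdot 5^{2}} = 5 + \frac{1}{66 \cdot 25} = 5 + \frac{1}{66} \cdot \frac{1}{25} = 5 + \frac{1}{1650} = \frac{8251}{1650}$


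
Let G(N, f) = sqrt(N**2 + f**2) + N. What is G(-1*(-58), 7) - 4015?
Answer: -3957 + sqrt(3413) ≈ -3898.6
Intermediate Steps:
G(N, f) = N + sqrt(N**2 + f**2)
G(-1*(-58), 7) - 4015 = (-1*(-58) + sqrt((-1*(-58))**2 + 7**2)) - 4015 = (58 + sqrt(58**2 + 49)) - 4015 = (58 + sqrt(3364 + 49)) - 4015 = (58 + sqrt(3413)) - 4015 = -3957 + sqrt(3413)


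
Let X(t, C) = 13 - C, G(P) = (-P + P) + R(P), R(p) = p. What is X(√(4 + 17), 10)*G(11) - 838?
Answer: -805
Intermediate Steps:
G(P) = P (G(P) = (-P + P) + P = 0 + P = P)
X(√(4 + 17), 10)*G(11) - 838 = (13 - 1*10)*11 - 838 = (13 - 10)*11 - 838 = 3*11 - 838 = 33 - 838 = -805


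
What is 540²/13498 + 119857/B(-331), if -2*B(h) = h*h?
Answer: 14356164014/739427189 ≈ 19.415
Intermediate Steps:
B(h) = -h²/2 (B(h) = -h*h/2 = -h²/2)
540²/13498 + 119857/B(-331) = 540²/13498 + 119857/((-½*(-331)²)) = 291600*(1/13498) + 119857/((-½*109561)) = 145800/6749 + 119857/(-109561/2) = 145800/6749 + 119857*(-2/109561) = 145800/6749 - 239714/109561 = 14356164014/739427189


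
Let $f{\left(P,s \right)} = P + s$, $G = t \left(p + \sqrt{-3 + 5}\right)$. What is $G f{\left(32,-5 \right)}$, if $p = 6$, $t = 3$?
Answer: $486 + 81 \sqrt{2} \approx 600.55$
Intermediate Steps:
$G = 18 + 3 \sqrt{2}$ ($G = 3 \left(6 + \sqrt{-3 + 5}\right) = 3 \left(6 + \sqrt{2}\right) = 18 + 3 \sqrt{2} \approx 22.243$)
$G f{\left(32,-5 \right)} = \left(18 + 3 \sqrt{2}\right) \left(32 - 5\right) = \left(18 + 3 \sqrt{2}\right) 27 = 486 + 81 \sqrt{2}$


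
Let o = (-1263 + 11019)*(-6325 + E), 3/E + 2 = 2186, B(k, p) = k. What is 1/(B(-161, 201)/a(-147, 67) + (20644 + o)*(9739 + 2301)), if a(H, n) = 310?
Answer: -4030/2993080810151893 ≈ -1.3464e-12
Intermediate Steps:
E = 1/728 (E = 3/(-2 + 2186) = 3/2184 = 3*(1/2184) = 1/728 ≈ 0.0013736)
o = -11230616961/182 (o = (-1263 + 11019)*(-6325 + 1/728) = 9756*(-4604599/728) = -11230616961/182 ≈ -6.1707e+7)
1/(B(-161, 201)/a(-147, 67) + (20644 + o)*(9739 + 2301)) = 1/(-161/310 + (20644 - 11230616961/182)*(9739 + 2301)) = 1/(-161*1/310 - 11226859753/182*12040) = 1/(-161/310 - 9655099387580/13) = 1/(-2993080810151893/4030) = -4030/2993080810151893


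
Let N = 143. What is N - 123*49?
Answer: -5884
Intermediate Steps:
N - 123*49 = 143 - 123*49 = 143 - 6027 = -5884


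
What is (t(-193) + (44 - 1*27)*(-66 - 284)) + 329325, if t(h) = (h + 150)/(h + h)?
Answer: 124822793/386 ≈ 3.2338e+5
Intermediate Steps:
t(h) = (150 + h)/(2*h) (t(h) = (150 + h)/((2*h)) = (150 + h)*(1/(2*h)) = (150 + h)/(2*h))
(t(-193) + (44 - 1*27)*(-66 - 284)) + 329325 = ((½)*(150 - 193)/(-193) + (44 - 1*27)*(-66 - 284)) + 329325 = ((½)*(-1/193)*(-43) + (44 - 27)*(-350)) + 329325 = (43/386 + 17*(-350)) + 329325 = (43/386 - 5950) + 329325 = -2296657/386 + 329325 = 124822793/386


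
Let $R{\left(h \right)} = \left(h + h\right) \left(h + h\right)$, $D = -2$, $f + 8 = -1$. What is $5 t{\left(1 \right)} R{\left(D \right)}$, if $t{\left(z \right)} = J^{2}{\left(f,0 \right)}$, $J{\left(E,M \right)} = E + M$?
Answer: $6480$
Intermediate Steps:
$f = -9$ ($f = -8 - 1 = -9$)
$t{\left(z \right)} = 81$ ($t{\left(z \right)} = \left(-9 + 0\right)^{2} = \left(-9\right)^{2} = 81$)
$R{\left(h \right)} = 4 h^{2}$ ($R{\left(h \right)} = 2 h 2 h = 4 h^{2}$)
$5 t{\left(1 \right)} R{\left(D \right)} = 5 \cdot 81 \cdot 4 \left(-2\right)^{2} = 405 \cdot 4 \cdot 4 = 405 \cdot 16 = 6480$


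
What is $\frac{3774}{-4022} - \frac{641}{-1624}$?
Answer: $- \frac{1775437}{3265864} \approx -0.54363$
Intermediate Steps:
$\frac{3774}{-4022} - \frac{641}{-1624} = 3774 \left(- \frac{1}{4022}\right) - - \frac{641}{1624} = - \frac{1887}{2011} + \frac{641}{1624} = - \frac{1775437}{3265864}$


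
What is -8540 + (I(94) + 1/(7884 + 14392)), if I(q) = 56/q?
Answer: -8940517105/1046972 ≈ -8539.4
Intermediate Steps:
-8540 + (I(94) + 1/(7884 + 14392)) = -8540 + (56/94 + 1/(7884 + 14392)) = -8540 + (56*(1/94) + 1/22276) = -8540 + (28/47 + 1/22276) = -8540 + 623775/1046972 = -8940517105/1046972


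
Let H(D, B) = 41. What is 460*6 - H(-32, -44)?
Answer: 2719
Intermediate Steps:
460*6 - H(-32, -44) = 460*6 - 1*41 = 2760 - 41 = 2719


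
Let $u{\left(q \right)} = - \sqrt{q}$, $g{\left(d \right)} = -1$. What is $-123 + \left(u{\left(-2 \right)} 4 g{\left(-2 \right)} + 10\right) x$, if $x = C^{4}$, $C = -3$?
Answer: $687 + 324 i \sqrt{2} \approx 687.0 + 458.21 i$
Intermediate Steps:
$x = 81$ ($x = \left(-3\right)^{4} = 81$)
$-123 + \left(u{\left(-2 \right)} 4 g{\left(-2 \right)} + 10\right) x = -123 + \left(- \sqrt{-2} \cdot 4 \left(-1\right) + 10\right) 81 = -123 + \left(- i \sqrt{2} \cdot 4 \left(-1\right) + 10\right) 81 = -123 + \left(- 4 i \sqrt{2} \left(-1\right) + 10\right) 81 = -123 + \left(4 i \sqrt{2} + 10\right) 81 = -123 + \left(10 + 4 i \sqrt{2}\right) 81 = -123 + \left(810 + 324 i \sqrt{2}\right) = 687 + 324 i \sqrt{2}$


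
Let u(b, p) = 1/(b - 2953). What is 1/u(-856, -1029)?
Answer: -3809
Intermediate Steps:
u(b, p) = 1/(-2953 + b)
1/u(-856, -1029) = 1/(1/(-2953 - 856)) = 1/(1/(-3809)) = 1/(-1/3809) = -3809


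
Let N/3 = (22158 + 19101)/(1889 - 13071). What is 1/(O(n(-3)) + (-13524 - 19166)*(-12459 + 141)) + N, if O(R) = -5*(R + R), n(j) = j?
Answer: -12460489790867/1125679220475 ≈ -11.069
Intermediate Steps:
N = -123777/11182 (N = 3*((22158 + 19101)/(1889 - 13071)) = 3*(41259/(-11182)) = 3*(41259*(-1/11182)) = 3*(-41259/11182) = -123777/11182 ≈ -11.069)
O(R) = -10*R
1/(O(n(-3)) + (-13524 - 19166)*(-12459 + 141)) + N = 1/(-10*(-3) + (-13524 - 19166)*(-12459 + 141)) - 123777/11182 = 1/(30 - 32690*(-12318)) - 123777/11182 = 1/(30 + 402675420) - 123777/11182 = 1/402675450 - 123777/11182 = -12460489790867/1125679220475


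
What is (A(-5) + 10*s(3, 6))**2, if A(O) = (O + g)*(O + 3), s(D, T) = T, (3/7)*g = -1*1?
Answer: 50176/9 ≈ 5575.1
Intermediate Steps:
g = -7/3 (g = 7*(-1*1)/3 = (7/3)*(-1) = -7/3 ≈ -2.3333)
A(O) = (3 + O)*(-7/3 + O) (A(O) = (O - 7/3)*(O + 3) = (-7/3 + O)*(3 + O) = (3 + O)*(-7/3 + O))
(A(-5) + 10*s(3, 6))**2 = ((-7 + (-5)**2 + (2/3)*(-5)) + 10*6)**2 = ((-7 + 25 - 10/3) + 60)**2 = (44/3 + 60)**2 = (224/3)**2 = 50176/9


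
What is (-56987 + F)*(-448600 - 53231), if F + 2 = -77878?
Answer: 67680441477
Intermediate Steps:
F = -77880 (F = -2 - 77878 = -77880)
(-56987 + F)*(-448600 - 53231) = (-56987 - 77880)*(-448600 - 53231) = -134867*(-501831) = 67680441477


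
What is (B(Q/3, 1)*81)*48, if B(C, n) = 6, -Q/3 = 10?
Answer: 23328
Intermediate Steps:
Q = -30 (Q = -3*10 = -30)
(B(Q/3, 1)*81)*48 = (6*81)*48 = 486*48 = 23328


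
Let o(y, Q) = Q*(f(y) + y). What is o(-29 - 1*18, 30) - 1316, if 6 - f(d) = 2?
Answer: -2606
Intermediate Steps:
f(d) = 4 (f(d) = 6 - 1*2 = 6 - 2 = 4)
o(y, Q) = Q*(4 + y)
o(-29 - 1*18, 30) - 1316 = 30*(4 + (-29 - 1*18)) - 1316 = 30*(4 + (-29 - 18)) - 1316 = 30*(4 - 47) - 1316 = 30*(-43) - 1316 = -1290 - 1316 = -2606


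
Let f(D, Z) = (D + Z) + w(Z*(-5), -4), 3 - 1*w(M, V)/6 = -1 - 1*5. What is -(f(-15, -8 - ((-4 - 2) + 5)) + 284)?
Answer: -316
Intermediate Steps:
w(M, V) = 54 (w(M, V) = 18 - 6*(-1 - 1*5) = 18 - 6*(-1 - 5) = 18 - 6*(-6) = 18 + 36 = 54)
f(D, Z) = 54 + D + Z (f(D, Z) = (D + Z) + 54 = 54 + D + Z)
-(f(-15, -8 - ((-4 - 2) + 5)) + 284) = -((54 - 15 + (-8 - ((-4 - 2) + 5))) + 284) = -((54 - 15 + (-8 - (-6 + 5))) + 284) = -((54 - 15 + (-8 - 1*(-1))) + 284) = -((54 - 15 + (-8 + 1)) + 284) = -((54 - 15 - 7) + 284) = -(32 + 284) = -1*316 = -316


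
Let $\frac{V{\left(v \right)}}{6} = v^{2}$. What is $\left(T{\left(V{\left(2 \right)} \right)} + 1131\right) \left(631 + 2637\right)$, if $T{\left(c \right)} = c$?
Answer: $3774540$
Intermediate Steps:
$V{\left(v \right)} = 6 v^{2}$
$\left(T{\left(V{\left(2 \right)} \right)} + 1131\right) \left(631 + 2637\right) = \left(6 \cdot 2^{2} + 1131\right) \left(631 + 2637\right) = \left(6 \cdot 4 + 1131\right) 3268 = \left(24 + 1131\right) 3268 = 1155 \cdot 3268 = 3774540$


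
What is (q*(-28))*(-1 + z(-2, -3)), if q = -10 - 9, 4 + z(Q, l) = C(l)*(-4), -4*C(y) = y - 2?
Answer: -5320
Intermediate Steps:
C(y) = ½ - y/4 (C(y) = -(y - 2)/4 = -(-2 + y)/4 = ½ - y/4)
z(Q, l) = -6 + l (z(Q, l) = -4 + (½ - l/4)*(-4) = -4 + (-2 + l) = -6 + l)
q = -19
(q*(-28))*(-1 + z(-2, -3)) = (-19*(-28))*(-1 + (-6 - 3)) = 532*(-1 - 9) = 532*(-10) = -5320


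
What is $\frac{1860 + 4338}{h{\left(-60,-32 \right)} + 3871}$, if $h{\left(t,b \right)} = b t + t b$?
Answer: $\frac{6198}{7711} \approx 0.80379$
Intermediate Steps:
$h{\left(t,b \right)} = 2 b t$ ($h{\left(t,b \right)} = b t + b t = 2 b t$)
$\frac{1860 + 4338}{h{\left(-60,-32 \right)} + 3871} = \frac{1860 + 4338}{2 \left(-32\right) \left(-60\right) + 3871} = \frac{6198}{3840 + 3871} = \frac{6198}{7711}$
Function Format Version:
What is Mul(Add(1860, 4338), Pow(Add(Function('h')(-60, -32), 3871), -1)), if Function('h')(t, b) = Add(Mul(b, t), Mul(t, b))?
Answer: Rational(6198, 7711) ≈ 0.80379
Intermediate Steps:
Function('h')(t, b) = Mul(2, b, t) (Function('h')(t, b) = Add(Mul(b, t), Mul(b, t)) = Mul(2, b, t))
Mul(Add(1860, 4338), Pow(Add(Function('h')(-60, -32), 3871), -1)) = Mul(Add(1860, 4338), Pow(Add(Mul(2, -32, -60), 3871), -1)) = Mul(6198, Pow(Add(3840, 3871), -1)) = Mul(6198, Pow(7711, -1)) = Mul(6198, Rational(1, 7711)) = Rational(6198, 7711)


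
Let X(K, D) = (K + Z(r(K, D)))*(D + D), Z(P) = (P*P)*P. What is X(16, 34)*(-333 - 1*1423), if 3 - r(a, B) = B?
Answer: 3555373200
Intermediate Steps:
r(a, B) = 3 - B
Z(P) = P³ (Z(P) = P²*P = P³)
X(K, D) = 2*D*(K + (3 - D)³) (X(K, D) = (K + (3 - D)³)*(D + D) = (K + (3 - D)³)*(2*D) = 2*D*(K + (3 - D)³))
X(16, 34)*(-333 - 1*1423) = (2*34*(16 - (-3 + 34)³))*(-333 - 1*1423) = (2*34*(16 - 1*31³))*(-333 - 1423) = (2*34*(16 - 1*29791))*(-1756) = (2*34*(16 - 29791))*(-1756) = (2*34*(-29775))*(-1756) = -2024700*(-1756) = 3555373200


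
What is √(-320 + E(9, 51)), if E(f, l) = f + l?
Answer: 2*I*√65 ≈ 16.125*I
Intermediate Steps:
√(-320 + E(9, 51)) = √(-320 + (9 + 51)) = √(-320 + 60) = √(-260) = 2*I*√65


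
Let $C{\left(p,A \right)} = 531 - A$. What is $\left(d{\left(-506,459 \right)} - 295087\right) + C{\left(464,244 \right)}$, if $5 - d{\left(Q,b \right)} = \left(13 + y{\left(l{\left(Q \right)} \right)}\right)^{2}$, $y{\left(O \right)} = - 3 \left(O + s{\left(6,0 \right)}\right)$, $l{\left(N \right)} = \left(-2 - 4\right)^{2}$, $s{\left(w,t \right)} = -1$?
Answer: $-303259$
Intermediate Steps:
$l{\left(N \right)} = 36$ ($l{\left(N \right)} = \left(-6\right)^{2} = 36$)
$y{\left(O \right)} = 3 - 3 O$ ($y{\left(O \right)} = - 3 \left(O - 1\right) = - 3 \left(-1 + O\right) = 3 - 3 O$)
$d{\left(Q,b \right)} = -8459$ ($d{\left(Q,b \right)} = 5 - \left(13 + \left(3 - 108\right)\right)^{2} = 5 - \left(13 - 105\right)^{2} = 5 - \left(-92\right)^{2} = 5 - 8464 = -8459$)
$\left(d{\left(-506,459 \right)} - 295087\right) + C{\left(464,244 \right)} = \left(-8459 - 295087\right) + \left(531 - 244\right) = -303546 + \left(531 - 244\right) = -303546 + 287 = -303259$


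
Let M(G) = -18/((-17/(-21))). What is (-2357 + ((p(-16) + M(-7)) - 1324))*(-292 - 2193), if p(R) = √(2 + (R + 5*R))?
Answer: 156443175/17 - 2485*I*√94 ≈ 9.2025e+6 - 24093.0*I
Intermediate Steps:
p(R) = √(2 + 6*R)
M(G) = -378/17 (M(G) = -18/((-17*(-1/21))) = -18/17/21 = -18*21/17 = -378/17)
(-2357 + ((p(-16) + M(-7)) - 1324))*(-292 - 2193) = (-2357 + ((√(2 + 6*(-16)) - 378/17) - 1324))*(-292 - 2193) = (-2357 + ((√(2 - 96) - 378/17) - 1324))*(-2485) = (-2357 + ((√(-94) - 378/17) - 1324))*(-2485) = (-2357 + ((I*√94 - 378/17) - 1324))*(-2485) = (-2357 + ((-378/17 + I*√94) - 1324))*(-2485) = (-2357 + (-22886/17 + I*√94))*(-2485) = (-62955/17 + I*√94)*(-2485) = 156443175/17 - 2485*I*√94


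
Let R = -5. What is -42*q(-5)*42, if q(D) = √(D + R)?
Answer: -1764*I*√10 ≈ -5578.3*I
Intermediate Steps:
q(D) = √(-5 + D) (q(D) = √(D - 5) = √(-5 + D))
-42*q(-5)*42 = -42*√(-5 - 5)*42 = -42*I*√10*42 = -1764*I*√10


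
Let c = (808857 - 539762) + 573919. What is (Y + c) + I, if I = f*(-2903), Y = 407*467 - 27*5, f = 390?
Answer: -99222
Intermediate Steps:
c = 843014 (c = 269095 + 573919 = 843014)
Y = 189934 (Y = 190069 - 135 = 189934)
I = -1132170 (I = 390*(-2903) = -1132170)
(Y + c) + I = (189934 + 843014) - 1132170 = 1032948 - 1132170 = -99222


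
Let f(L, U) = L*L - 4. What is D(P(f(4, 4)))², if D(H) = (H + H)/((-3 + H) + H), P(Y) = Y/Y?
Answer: 4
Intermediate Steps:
f(L, U) = -4 + L² (f(L, U) = L² - 4 = -4 + L²)
P(Y) = 1
D(H) = 2*H/(-3 + 2*H) (D(H) = (2*H)/(-3 + 2*H) = 2*H/(-3 + 2*H))
D(P(f(4, 4)))² = (2*1/(-3 + 2*1))² = (2*1/(-3 + 2))² = (2*1/(-1))² = (2*1*(-1))² = (-2)² = 4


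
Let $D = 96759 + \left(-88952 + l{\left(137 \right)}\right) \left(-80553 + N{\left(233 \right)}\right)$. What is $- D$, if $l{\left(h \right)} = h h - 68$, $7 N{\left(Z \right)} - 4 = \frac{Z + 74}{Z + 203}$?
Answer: $- \frac{2467314561489}{436} \approx -5.659 \cdot 10^{9}$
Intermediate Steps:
$N{\left(Z \right)} = \frac{4}{7} + \frac{74 + Z}{7 \left(203 + Z\right)}$ ($N{\left(Z \right)} = \frac{4}{7} + \frac{\left(Z + 74\right) \frac{1}{Z + 203}}{7} = \frac{4}{7} + \frac{\left(74 + Z\right) \frac{1}{203 + Z}}{7} = \frac{4}{7} + \frac{\frac{1}{203 + Z} \left(74 + Z\right)}{7} = \frac{4}{7} + \frac{74 + Z}{7 \left(203 + Z\right)}$)
$l{\left(h \right)} = -68 + h^{2}$ ($l{\left(h \right)} = h^{2} - 68 = -68 + h^{2}$)
$D = \frac{2467314561489}{436}$ ($D = 96759 + \left(-88952 - \left(68 - 137^{2}\right)\right) \left(-80553 + \frac{886 + 5 \cdot 233}{7 \left(203 + 233\right)}\right) = 96759 + \left(-88952 + \left(-68 + 18769\right)\right) \left(-80553 + \frac{886 + 1165}{7 \cdot 436}\right) = 96759 + \left(-88952 + 18701\right) \left(-80553 + \frac{1}{7} \cdot \frac{1}{436} \cdot 2051\right) = 96759 - 70251 \left(-80553 + \frac{293}{436}\right) = 96759 - - \frac{2467272374565}{436} = 96759 + \frac{2467272374565}{436} = \frac{2467314561489}{436} \approx 5.659 \cdot 10^{9}$)
$- D = \left(-1\right) \frac{2467314561489}{436} = - \frac{2467314561489}{436}$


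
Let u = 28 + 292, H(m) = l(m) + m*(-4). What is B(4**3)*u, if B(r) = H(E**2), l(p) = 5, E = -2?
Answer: -3520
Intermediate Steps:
H(m) = 5 - 4*m (H(m) = 5 + m*(-4) = 5 - 4*m)
B(r) = -11 (B(r) = 5 - 4*(-2)**2 = 5 - 4*4 = 5 - 16 = -11)
u = 320
B(4**3)*u = -11*320 = -3520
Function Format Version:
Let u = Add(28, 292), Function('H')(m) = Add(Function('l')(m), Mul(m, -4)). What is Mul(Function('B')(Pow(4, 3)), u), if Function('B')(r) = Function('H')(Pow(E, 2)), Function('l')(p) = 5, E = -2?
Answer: -3520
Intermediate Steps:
Function('H')(m) = Add(5, Mul(-4, m)) (Function('H')(m) = Add(5, Mul(m, -4)) = Add(5, Mul(-4, m)))
Function('B')(r) = -11 (Function('B')(r) = Add(5, Mul(-4, Pow(-2, 2))) = Add(5, Mul(-4, 4)) = Add(5, -16) = -11)
u = 320
Mul(Function('B')(Pow(4, 3)), u) = Mul(-11, 320) = -3520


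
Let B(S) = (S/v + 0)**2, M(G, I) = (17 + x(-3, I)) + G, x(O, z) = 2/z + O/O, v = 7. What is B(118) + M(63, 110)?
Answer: 984164/2695 ≈ 365.18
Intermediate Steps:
x(O, z) = 1 + 2/z (x(O, z) = 2/z + 1 = 1 + 2/z)
M(G, I) = 17 + G + (2 + I)/I (M(G, I) = (17 + (2 + I)/I) + G = 17 + G + (2 + I)/I)
B(S) = S**2/49 (B(S) = (S/7 + 0)**2 = (S/7)**2 = S**2/49)
B(118) + M(63, 110) = (1/49)*118**2 + (18 + 63 + 2/110) = (1/49)*13924 + (18 + 63 + 2*(1/110)) = 13924/49 + (18 + 63 + 1/55) = 13924/49 + 4456/55 = 984164/2695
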